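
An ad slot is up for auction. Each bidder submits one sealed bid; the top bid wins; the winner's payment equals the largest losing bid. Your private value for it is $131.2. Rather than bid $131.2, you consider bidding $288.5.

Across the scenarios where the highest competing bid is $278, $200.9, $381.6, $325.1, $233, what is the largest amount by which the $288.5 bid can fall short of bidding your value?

$146.8

$278: truthful gives $0, deviation gives −$146.8 → loss $146.8.
$200.9: truthful gives $0, deviation gives −$69.7 → loss $69.7.
$381.6: same outcome either way → loss $0.
$325.1: same outcome either way → loss $0.
$233: truthful gives $0, deviation gives −$101.8 → loss $101.8.
Maximum loss: $146.8.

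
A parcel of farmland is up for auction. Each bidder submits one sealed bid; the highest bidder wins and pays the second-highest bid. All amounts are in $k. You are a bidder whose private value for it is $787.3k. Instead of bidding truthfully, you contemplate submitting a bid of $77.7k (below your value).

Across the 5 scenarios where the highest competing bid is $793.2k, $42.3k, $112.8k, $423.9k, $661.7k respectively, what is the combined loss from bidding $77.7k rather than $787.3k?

The deviation costs you only when the competing bid falls strictly between $77.7k and $787.3k; elsewhere both bids give the same outcome.
$793.2k: outcomes coincide → loss $0k.
$42.3k: outcomes coincide → loss $0k.
$112.8k: truthful payoff $674.5k, deviation payoff $0k → loss $674.5k.
$423.9k: truthful payoff $363.4k, deviation payoff $0k → loss $363.4k.
$661.7k: truthful payoff $125.6k, deviation payoff $0k → loss $125.6k.
Total loss = $674.5k + $363.4k + $125.6k = $1163.5k.

$1163.5k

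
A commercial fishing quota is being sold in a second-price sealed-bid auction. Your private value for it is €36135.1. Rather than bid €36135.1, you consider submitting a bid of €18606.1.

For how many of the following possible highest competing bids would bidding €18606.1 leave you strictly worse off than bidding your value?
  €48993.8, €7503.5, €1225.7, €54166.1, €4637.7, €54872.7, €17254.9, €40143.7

0

The deviation hurts exactly when the highest competing bid lies strictly between €18606.1 and €36135.1 — underbidding then forfeits a profitable win.
€48993.8: above both → same outcome either way.
€7503.5: below both → same outcome either way.
€1225.7: below both → same outcome either way.
€54166.1: above both → same outcome either way.
€4637.7: below both → same outcome either way.
€54872.7: above both → same outcome either way.
€17254.9: below both → same outcome either way.
€40143.7: above both → same outcome either way.
Count: 0.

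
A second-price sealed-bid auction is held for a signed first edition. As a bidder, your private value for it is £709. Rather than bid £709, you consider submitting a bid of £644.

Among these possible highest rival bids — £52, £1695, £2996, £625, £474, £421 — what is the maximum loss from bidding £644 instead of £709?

£0

£52: same outcome either way → loss £0.
£1695: same outcome either way → loss £0.
£2996: same outcome either way → loss £0.
£625: same outcome either way → loss £0.
£474: same outcome either way → loss £0.
£421: same outcome either way → loss £0.
Maximum loss: £0.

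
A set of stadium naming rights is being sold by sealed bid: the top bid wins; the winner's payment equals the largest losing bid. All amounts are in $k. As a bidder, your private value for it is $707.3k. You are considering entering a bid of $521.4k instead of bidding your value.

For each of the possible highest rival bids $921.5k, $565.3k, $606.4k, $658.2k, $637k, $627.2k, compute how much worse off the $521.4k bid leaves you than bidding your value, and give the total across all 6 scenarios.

The deviation costs you only when the competing bid falls strictly between $521.4k and $707.3k; elsewhere both bids give the same outcome.
$921.5k: outcomes coincide → loss $0k.
$565.3k: truthful payoff $142k, deviation payoff $0k → loss $142k.
$606.4k: truthful payoff $100.9k, deviation payoff $0k → loss $100.9k.
$658.2k: truthful payoff $49.1k, deviation payoff $0k → loss $49.1k.
$637k: truthful payoff $70.3k, deviation payoff $0k → loss $70.3k.
$627.2k: truthful payoff $80.1k, deviation payoff $0k → loss $80.1k.
Total loss = $142k + $100.9k + $49.1k + $70.3k + $80.1k = $442.4k.

$442.4k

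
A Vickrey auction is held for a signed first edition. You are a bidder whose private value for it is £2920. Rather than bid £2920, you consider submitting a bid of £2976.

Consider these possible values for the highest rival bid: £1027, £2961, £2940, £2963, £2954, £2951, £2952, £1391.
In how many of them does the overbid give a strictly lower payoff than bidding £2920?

The deviation hurts exactly when the highest competing bid lies strictly between £2920 and £2976 — overbidding then wins at a price above your value.
£1027: below both → same outcome either way.
£2961: inside the interval → strictly worse (loss £41).
£2940: inside the interval → strictly worse (loss £20).
£2963: inside the interval → strictly worse (loss £43).
£2954: inside the interval → strictly worse (loss £34).
£2951: inside the interval → strictly worse (loss £31).
£2952: inside the interval → strictly worse (loss £32).
£1391: below both → same outcome either way.
Count: 6.

6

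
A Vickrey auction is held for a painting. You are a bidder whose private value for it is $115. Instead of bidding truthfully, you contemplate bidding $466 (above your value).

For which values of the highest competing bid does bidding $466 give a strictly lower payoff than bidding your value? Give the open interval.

($115, $466)

If the competing bid is below $115, both bids win at the same price — no difference.
If it is above $466, both bids lose — no difference.
If it lies strictly between $115 and $466, bidding your value loses (payoff 0) while bidding $466 wins at a price above your value (payoff negative).
So the deviation strictly hurts on the open interval ($115, $466).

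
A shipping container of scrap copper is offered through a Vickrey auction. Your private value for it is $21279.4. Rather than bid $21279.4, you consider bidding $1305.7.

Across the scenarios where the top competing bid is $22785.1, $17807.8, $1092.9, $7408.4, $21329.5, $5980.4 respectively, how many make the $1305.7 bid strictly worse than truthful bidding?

The deviation hurts exactly when the highest competing bid lies strictly between $1305.7 and $21279.4 — underbidding then forfeits a profitable win.
$22785.1: above both → same outcome either way.
$17807.8: inside the interval → strictly worse (loss $3471.6).
$1092.9: below both → same outcome either way.
$7408.4: inside the interval → strictly worse (loss $13871).
$21329.5: above both → same outcome either way.
$5980.4: inside the interval → strictly worse (loss $15299).
Count: 3.

3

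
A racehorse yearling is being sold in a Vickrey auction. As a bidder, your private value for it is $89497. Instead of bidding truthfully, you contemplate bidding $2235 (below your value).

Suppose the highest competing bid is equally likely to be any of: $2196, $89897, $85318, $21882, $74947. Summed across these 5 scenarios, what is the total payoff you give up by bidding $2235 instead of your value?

The deviation costs you only when the competing bid falls strictly between $2235 and $89497; elsewhere both bids give the same outcome.
$2196: outcomes coincide → loss $0.
$89897: outcomes coincide → loss $0.
$85318: truthful payoff $4179, deviation payoff $0 → loss $4179.
$21882: truthful payoff $67615, deviation payoff $0 → loss $67615.
$74947: truthful payoff $14550, deviation payoff $0 → loss $14550.
Total loss = $4179 + $67615 + $14550 = $86344.

$86344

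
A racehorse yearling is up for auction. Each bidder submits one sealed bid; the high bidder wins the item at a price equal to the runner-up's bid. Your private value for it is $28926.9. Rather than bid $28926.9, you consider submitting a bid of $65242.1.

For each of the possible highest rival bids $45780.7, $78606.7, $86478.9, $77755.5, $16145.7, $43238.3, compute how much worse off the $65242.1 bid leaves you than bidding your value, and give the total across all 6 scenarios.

$31165.2

The deviation costs you only when the competing bid falls strictly between $28926.9 and $65242.1; elsewhere both bids give the same outcome.
$45780.7: truthful payoff $0, deviation payoff −$16853.8 → loss $16853.8.
$78606.7: outcomes coincide → loss $0.
$86478.9: outcomes coincide → loss $0.
$77755.5: outcomes coincide → loss $0.
$16145.7: outcomes coincide → loss $0.
$43238.3: truthful payoff $0, deviation payoff −$14311.4 → loss $14311.4.
Total loss = $16853.8 + $14311.4 = $31165.2.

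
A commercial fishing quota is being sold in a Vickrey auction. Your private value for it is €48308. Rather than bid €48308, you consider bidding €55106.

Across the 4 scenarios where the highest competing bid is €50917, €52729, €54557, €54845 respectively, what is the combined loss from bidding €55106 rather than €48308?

The deviation costs you only when the competing bid falls strictly between €48308 and €55106; elsewhere both bids give the same outcome.
€50917: truthful payoff €0, deviation payoff −€2609 → loss €2609.
€52729: truthful payoff €0, deviation payoff −€4421 → loss €4421.
€54557: truthful payoff €0, deviation payoff −€6249 → loss €6249.
€54845: truthful payoff €0, deviation payoff −€6537 → loss €6537.
Total loss = €2609 + €4421 + €6249 + €6537 = €19816.

€19816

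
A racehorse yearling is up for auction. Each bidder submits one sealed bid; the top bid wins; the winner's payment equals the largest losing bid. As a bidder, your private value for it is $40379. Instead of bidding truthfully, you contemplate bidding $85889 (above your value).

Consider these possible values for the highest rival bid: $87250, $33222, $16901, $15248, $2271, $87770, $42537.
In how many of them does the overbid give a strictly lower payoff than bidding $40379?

The deviation hurts exactly when the highest competing bid lies strictly between $40379 and $85889 — overbidding then wins at a price above your value.
$87250: above both → same outcome either way.
$33222: below both → same outcome either way.
$16901: below both → same outcome either way.
$15248: below both → same outcome either way.
$2271: below both → same outcome either way.
$87770: above both → same outcome either way.
$42537: inside the interval → strictly worse (loss $2158).
Count: 1.

1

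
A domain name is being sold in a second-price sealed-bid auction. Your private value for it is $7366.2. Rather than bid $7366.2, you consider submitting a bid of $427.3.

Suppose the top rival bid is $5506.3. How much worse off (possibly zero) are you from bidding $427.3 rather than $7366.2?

Bidding your value $7366.2: you win (since $7366.2 > $5506.3) and pay $5506.3. Payoff $1859.9.
Bidding $427.3: you lose. Payoff $0.
The competing bid $5506.3 lies between your shaded bid and your value, so underbidding forfeits an item you could have won at a profitable price.
Loss from deviating = $1859.9 − ($0) = $1859.9.

$1859.9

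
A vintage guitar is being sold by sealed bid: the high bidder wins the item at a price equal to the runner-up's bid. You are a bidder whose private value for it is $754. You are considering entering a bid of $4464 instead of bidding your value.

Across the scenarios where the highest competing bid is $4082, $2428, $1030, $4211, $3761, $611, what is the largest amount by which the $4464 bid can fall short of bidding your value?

$3457

$4082: truthful gives $0, deviation gives −$3328 → loss $3328.
$2428: truthful gives $0, deviation gives −$1674 → loss $1674.
$1030: truthful gives $0, deviation gives −$276 → loss $276.
$4211: truthful gives $0, deviation gives −$3457 → loss $3457.
$3761: truthful gives $0, deviation gives −$3007 → loss $3007.
$611: same outcome either way → loss $0.
Maximum loss: $3457.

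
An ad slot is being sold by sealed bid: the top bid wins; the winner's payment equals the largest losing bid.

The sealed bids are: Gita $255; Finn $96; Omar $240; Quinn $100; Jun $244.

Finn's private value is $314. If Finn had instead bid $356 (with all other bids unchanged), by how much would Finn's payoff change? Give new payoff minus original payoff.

The highest bid among the other bidders is $255; Finn's bid doesn't change that.
Original bid $96: Finn is not highest (top rival bid is $255); payoff $0.
Alternative bid $356: Finn is highest, pays the top rival bid $255; payoff $314 − $255 = $59.
Change in payoff = $59 − ($0) = $59.

$59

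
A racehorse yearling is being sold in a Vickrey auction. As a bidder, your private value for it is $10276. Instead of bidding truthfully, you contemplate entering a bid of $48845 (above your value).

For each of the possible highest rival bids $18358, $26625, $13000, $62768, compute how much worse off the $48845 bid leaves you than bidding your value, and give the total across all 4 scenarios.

The deviation costs you only when the competing bid falls strictly between $10276 and $48845; elsewhere both bids give the same outcome.
$18358: truthful payoff $0, deviation payoff −$8082 → loss $8082.
$26625: truthful payoff $0, deviation payoff −$16349 → loss $16349.
$13000: truthful payoff $0, deviation payoff −$2724 → loss $2724.
$62768: outcomes coincide → loss $0.
Total loss = $8082 + $16349 + $2724 = $27155.
Because the price is fixed by the runner-up's bid, deviating from your value can only change a good outcome into a bad one — never the reverse.

$27155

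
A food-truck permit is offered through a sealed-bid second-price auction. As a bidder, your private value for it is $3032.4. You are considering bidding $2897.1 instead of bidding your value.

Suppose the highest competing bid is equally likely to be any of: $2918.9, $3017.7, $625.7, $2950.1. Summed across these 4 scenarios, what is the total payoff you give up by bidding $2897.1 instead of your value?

The deviation costs you only when the competing bid falls strictly between $2897.1 and $3032.4; elsewhere both bids give the same outcome.
$2918.9: truthful payoff $113.5, deviation payoff $0 → loss $113.5.
$3017.7: truthful payoff $14.7, deviation payoff $0 → loss $14.7.
$625.7: outcomes coincide → loss $0.
$2950.1: truthful payoff $82.3, deviation payoff $0 → loss $82.3.
Total loss = $113.5 + $14.7 + $82.3 = $210.5.

$210.5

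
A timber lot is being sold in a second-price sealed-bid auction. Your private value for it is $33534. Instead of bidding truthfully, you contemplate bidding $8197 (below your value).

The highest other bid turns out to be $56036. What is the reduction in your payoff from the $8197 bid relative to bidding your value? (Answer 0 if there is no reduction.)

Bidding your value $33534: you lose (since $33534 < $56036). Payoff $0.
Bidding $8197: you lose. Payoff $0.
Difference = $0 − $0 = $0; both bids lead to the same outcome because the competing bid is above both your value and your alternative bid.

$0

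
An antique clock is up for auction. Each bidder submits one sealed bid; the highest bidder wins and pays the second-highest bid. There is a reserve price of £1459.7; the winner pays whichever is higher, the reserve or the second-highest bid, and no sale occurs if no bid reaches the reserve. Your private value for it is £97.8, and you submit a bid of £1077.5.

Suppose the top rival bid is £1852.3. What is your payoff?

Your bid £1077.5 is below the highest competing bid £1852.3, so you lose. Payoff £0.

£0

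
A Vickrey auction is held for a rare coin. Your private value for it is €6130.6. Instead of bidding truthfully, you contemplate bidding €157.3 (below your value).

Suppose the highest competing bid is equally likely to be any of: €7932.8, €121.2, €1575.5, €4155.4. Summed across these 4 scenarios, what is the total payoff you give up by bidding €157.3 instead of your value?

€6530.3

The deviation costs you only when the competing bid falls strictly between €157.3 and €6130.6; elsewhere both bids give the same outcome.
€7932.8: outcomes coincide → loss €0.
€121.2: outcomes coincide → loss €0.
€1575.5: truthful payoff €4555.1, deviation payoff €0 → loss €4555.1.
€4155.4: truthful payoff €1975.2, deviation payoff €0 → loss €1975.2.
Total loss = €4555.1 + €1975.2 = €6530.3.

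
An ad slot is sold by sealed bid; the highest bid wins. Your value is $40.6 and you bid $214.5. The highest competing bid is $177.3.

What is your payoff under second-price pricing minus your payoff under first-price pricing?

You have the highest bid, so you win under either rule.
Second-price: pay $177.3 → payoff −$136.7.
First-price: pay your own bid $214.5 → payoff −$173.9.
Difference = −$136.7 − (−$173.9) = $37.2.

$37.2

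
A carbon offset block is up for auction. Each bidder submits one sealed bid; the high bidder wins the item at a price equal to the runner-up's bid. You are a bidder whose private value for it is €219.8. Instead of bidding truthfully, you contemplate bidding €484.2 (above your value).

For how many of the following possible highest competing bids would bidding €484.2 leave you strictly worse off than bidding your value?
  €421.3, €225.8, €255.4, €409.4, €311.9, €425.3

The deviation hurts exactly when the highest competing bid lies strictly between €219.8 and €484.2 — overbidding then wins at a price above your value.
€421.3: inside the interval → strictly worse (loss €201.5).
€225.8: inside the interval → strictly worse (loss €6).
€255.4: inside the interval → strictly worse (loss €35.6).
€409.4: inside the interval → strictly worse (loss €189.6).
€311.9: inside the interval → strictly worse (loss €92.1).
€425.3: inside the interval → strictly worse (loss €205.5).
Count: 6.

6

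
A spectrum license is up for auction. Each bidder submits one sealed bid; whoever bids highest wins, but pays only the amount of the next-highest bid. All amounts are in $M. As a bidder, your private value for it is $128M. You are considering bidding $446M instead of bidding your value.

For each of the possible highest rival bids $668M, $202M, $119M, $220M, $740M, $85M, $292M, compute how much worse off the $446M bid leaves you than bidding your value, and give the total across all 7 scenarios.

The deviation costs you only when the competing bid falls strictly between $128M and $446M; elsewhere both bids give the same outcome.
$668M: outcomes coincide → loss $0M.
$202M: truthful payoff $0M, deviation payoff −$74M → loss $74M.
$119M: outcomes coincide → loss $0M.
$220M: truthful payoff $0M, deviation payoff −$92M → loss $92M.
$740M: outcomes coincide → loss $0M.
$85M: outcomes coincide → loss $0M.
$292M: truthful payoff $0M, deviation payoff −$164M → loss $164M.
Total loss = $74M + $92M + $164M = $330M.

$330M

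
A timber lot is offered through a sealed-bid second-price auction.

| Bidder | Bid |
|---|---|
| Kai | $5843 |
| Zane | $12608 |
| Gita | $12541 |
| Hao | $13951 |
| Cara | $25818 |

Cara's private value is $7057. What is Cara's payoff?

Highest bid: Cara at $25818, so Cara wins.
Second-highest bid: Hao at $13951 — that is the price the winner pays.
Cara's payoff = value − price = $7057 − $13951 = −$6894.

−$6894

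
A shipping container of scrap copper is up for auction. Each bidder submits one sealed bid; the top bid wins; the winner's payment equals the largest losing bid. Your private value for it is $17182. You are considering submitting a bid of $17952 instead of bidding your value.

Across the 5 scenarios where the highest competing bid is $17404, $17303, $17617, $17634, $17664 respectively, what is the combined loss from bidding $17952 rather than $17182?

The deviation costs you only when the competing bid falls strictly between $17182 and $17952; elsewhere both bids give the same outcome.
$17404: truthful payoff $0, deviation payoff −$222 → loss $222.
$17303: truthful payoff $0, deviation payoff −$121 → loss $121.
$17617: truthful payoff $0, deviation payoff −$435 → loss $435.
$17634: truthful payoff $0, deviation payoff −$452 → loss $452.
$17664: truthful payoff $0, deviation payoff −$482 → loss $482.
Total loss = $222 + $121 + $435 + $452 + $482 = $1712.

$1712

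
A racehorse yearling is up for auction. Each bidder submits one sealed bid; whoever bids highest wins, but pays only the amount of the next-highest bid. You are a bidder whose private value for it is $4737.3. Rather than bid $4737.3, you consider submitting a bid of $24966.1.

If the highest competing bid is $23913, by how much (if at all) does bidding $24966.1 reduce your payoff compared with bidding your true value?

Bidding your value $4737.3: you lose (since $4737.3 < $23913). Payoff $0.
Bidding $24966.1: you win and pay $23913. Payoff $4737.3 − $23913 = −$19175.7.
The competing bid $23913 lies between your value and your inflated bid, so overbidding wins an item priced above your value.
Loss from deviating = $0 − (−$19175.7) = $19175.7.

$19175.7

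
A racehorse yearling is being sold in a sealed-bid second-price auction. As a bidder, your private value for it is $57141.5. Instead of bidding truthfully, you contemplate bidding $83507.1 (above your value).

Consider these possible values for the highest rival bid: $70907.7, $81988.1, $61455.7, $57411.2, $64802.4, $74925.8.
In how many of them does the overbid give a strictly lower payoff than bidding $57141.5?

6

The deviation hurts exactly when the highest competing bid lies strictly between $57141.5 and $83507.1 — overbidding then wins at a price above your value.
$70907.7: inside the interval → strictly worse (loss $13766.2).
$81988.1: inside the interval → strictly worse (loss $24846.6).
$61455.7: inside the interval → strictly worse (loss $4314.2).
$57411.2: inside the interval → strictly worse (loss $269.7).
$64802.4: inside the interval → strictly worse (loss $7660.9).
$74925.8: inside the interval → strictly worse (loss $17784.3).
Count: 6.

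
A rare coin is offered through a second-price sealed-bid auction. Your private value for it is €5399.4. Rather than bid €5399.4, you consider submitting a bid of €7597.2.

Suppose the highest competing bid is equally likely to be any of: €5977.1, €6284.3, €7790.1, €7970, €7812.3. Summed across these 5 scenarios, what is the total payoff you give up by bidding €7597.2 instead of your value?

The deviation costs you only when the competing bid falls strictly between €5399.4 and €7597.2; elsewhere both bids give the same outcome.
€5977.1: truthful payoff €0, deviation payoff −€577.7 → loss €577.7.
€6284.3: truthful payoff €0, deviation payoff −€884.9 → loss €884.9.
€7790.1: outcomes coincide → loss €0.
€7970: outcomes coincide → loss €0.
€7812.3: outcomes coincide → loss €0.
Total loss = €577.7 + €884.9 = €1462.6.
Truthful bidding weakly dominates here: raising your bid can only win items priced above your value, and lowering it can only forfeit items priced below.

€1462.6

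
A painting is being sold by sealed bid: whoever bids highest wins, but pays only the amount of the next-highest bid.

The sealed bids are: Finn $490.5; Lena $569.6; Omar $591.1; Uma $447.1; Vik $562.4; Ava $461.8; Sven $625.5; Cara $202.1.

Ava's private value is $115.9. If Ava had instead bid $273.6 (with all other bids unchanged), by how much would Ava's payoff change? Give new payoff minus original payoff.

$0

The highest bid among the other bidders is $625.5; Ava's bid doesn't change that.
Original bid $461.8: Ava is not highest (top rival bid is $625.5); payoff $0.
Alternative bid $273.6: Ava is not highest (top rival bid is $625.5); payoff $0.
Change in payoff = $0 − ($0) = $0.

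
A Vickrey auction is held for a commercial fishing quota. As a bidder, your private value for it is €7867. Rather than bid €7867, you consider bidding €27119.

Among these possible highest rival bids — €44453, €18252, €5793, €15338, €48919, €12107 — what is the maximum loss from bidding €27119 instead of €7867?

€10385

€44453: same outcome either way → loss €0.
€18252: truthful gives €0, deviation gives −€10385 → loss €10385.
€5793: same outcome either way → loss €0.
€15338: truthful gives €0, deviation gives −€7471 → loss €7471.
€48919: same outcome either way → loss €0.
€12107: truthful gives €0, deviation gives −€4240 → loss €4240.
Maximum loss: €10385.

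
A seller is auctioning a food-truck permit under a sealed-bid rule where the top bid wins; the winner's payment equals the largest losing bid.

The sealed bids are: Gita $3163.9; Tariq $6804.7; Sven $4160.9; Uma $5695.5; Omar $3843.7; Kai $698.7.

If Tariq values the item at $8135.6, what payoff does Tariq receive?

Highest bid: Tariq at $6804.7, so Tariq wins.
Second-highest bid: Uma at $5695.5 — that is the price the winner pays.
Tariq's payoff = value − price = $8135.6 − $5695.5 = $2440.1.

$2440.1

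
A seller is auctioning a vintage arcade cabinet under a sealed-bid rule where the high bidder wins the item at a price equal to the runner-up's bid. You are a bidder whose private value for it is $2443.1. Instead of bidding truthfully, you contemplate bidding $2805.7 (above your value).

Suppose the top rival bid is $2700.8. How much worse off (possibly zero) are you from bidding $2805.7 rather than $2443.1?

$257.7

Bidding your value $2443.1: you lose (since $2443.1 < $2700.8). Payoff $0.
Bidding $2805.7: you win and pay $2700.8. Payoff $2443.1 − $2700.8 = −$257.7.
The competing bid $2700.8 lies between your value and your inflated bid, so overbidding wins an item priced above your value.
Loss from deviating = $0 − (−$257.7) = $257.7.
In a second-price auction your bid sets only whether you win, not what you pay, so bidding your true value is weakly dominant.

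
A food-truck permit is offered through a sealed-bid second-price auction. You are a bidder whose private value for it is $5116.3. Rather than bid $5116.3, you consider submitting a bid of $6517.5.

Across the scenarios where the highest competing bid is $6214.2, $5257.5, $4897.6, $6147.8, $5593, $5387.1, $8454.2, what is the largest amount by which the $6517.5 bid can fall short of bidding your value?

$6214.2: truthful gives $0, deviation gives −$1097.9 → loss $1097.9.
$5257.5: truthful gives $0, deviation gives −$141.2 → loss $141.2.
$4897.6: same outcome either way → loss $0.
$6147.8: truthful gives $0, deviation gives −$1031.5 → loss $1031.5.
$5593: truthful gives $0, deviation gives −$476.7 → loss $476.7.
$5387.1: truthful gives $0, deviation gives −$270.8 → loss $270.8.
$8454.2: same outcome either way → loss $0.
Maximum loss: $1097.9.

$1097.9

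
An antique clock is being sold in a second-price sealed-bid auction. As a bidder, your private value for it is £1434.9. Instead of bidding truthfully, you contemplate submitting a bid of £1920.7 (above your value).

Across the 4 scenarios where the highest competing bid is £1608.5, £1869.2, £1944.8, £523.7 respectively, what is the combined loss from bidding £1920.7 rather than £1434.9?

The deviation costs you only when the competing bid falls strictly between £1434.9 and £1920.7; elsewhere both bids give the same outcome.
£1608.5: truthful payoff £0, deviation payoff −£173.6 → loss £173.6.
£1869.2: truthful payoff £0, deviation payoff −£434.3 → loss £434.3.
£1944.8: outcomes coincide → loss £0.
£523.7: outcomes coincide → loss £0.
Total loss = £173.6 + £434.3 = £607.9.

£607.9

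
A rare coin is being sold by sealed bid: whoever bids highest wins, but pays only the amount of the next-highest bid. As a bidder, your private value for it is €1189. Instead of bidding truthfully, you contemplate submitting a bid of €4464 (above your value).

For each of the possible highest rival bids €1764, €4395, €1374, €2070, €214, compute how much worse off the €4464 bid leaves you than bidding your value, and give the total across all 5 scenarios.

The deviation costs you only when the competing bid falls strictly between €1189 and €4464; elsewhere both bids give the same outcome.
€1764: truthful payoff €0, deviation payoff −€575 → loss €575.
€4395: truthful payoff €0, deviation payoff −€3206 → loss €3206.
€1374: truthful payoff €0, deviation payoff −€185 → loss €185.
€2070: truthful payoff €0, deviation payoff −€881 → loss €881.
€214: outcomes coincide → loss €0.
Total loss = €575 + €3206 + €185 + €881 = €4847.
In a second-price auction your bid sets only whether you win, not what you pay, so bidding your true value is weakly dominant.

€4847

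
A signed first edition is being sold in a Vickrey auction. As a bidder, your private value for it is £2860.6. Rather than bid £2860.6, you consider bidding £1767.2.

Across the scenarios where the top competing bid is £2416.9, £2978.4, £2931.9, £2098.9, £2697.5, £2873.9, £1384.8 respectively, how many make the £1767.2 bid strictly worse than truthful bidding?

The deviation hurts exactly when the highest competing bid lies strictly between £1767.2 and £2860.6 — underbidding then forfeits a profitable win.
£2416.9: inside the interval → strictly worse (loss £443.7).
£2978.4: above both → same outcome either way.
£2931.9: above both → same outcome either way.
£2098.9: inside the interval → strictly worse (loss £761.7).
£2697.5: inside the interval → strictly worse (loss £163.1).
£2873.9: above both → same outcome either way.
£1384.8: below both → same outcome either way.
Count: 3.

3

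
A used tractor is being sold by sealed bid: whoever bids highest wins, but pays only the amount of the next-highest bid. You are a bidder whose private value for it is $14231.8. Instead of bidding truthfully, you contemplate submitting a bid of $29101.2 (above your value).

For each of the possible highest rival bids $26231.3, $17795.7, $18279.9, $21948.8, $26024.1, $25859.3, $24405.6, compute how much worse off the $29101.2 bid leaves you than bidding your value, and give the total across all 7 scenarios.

The deviation costs you only when the competing bid falls strictly between $14231.8 and $29101.2; elsewhere both bids give the same outcome.
$26231.3: truthful payoff $0, deviation payoff −$11999.5 → loss $11999.5.
$17795.7: truthful payoff $0, deviation payoff −$3563.9 → loss $3563.9.
$18279.9: truthful payoff $0, deviation payoff −$4048.1 → loss $4048.1.
$21948.8: truthful payoff $0, deviation payoff −$7717 → loss $7717.
$26024.1: truthful payoff $0, deviation payoff −$11792.3 → loss $11792.3.
$25859.3: truthful payoff $0, deviation payoff −$11627.5 → loss $11627.5.
$24405.6: truthful payoff $0, deviation payoff −$10173.8 → loss $10173.8.
Total loss = $11999.5 + $3563.9 + $4048.1 + $7717 + $11792.3 + $11627.5 + $10173.8 = $60922.1.
In a second-price auction your bid sets only whether you win, not what you pay, so bidding your true value is weakly dominant.

$60922.1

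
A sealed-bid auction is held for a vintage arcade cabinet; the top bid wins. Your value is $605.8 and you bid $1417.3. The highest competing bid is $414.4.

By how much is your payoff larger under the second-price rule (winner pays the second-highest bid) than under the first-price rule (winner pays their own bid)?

$1002.9

You have the highest bid, so you win under either rule.
Second-price: pay $414.4 → payoff $191.4.
First-price: pay your own bid $1417.3 → payoff −$811.5.
Difference = $191.4 − (−$811.5) = $1002.9.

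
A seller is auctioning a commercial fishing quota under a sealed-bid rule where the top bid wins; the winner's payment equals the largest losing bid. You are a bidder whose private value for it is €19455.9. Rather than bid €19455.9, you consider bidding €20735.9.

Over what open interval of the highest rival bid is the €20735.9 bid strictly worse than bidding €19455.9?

If the competing bid is below €19455.9, both bids win at the same price — no difference.
If it is above €20735.9, both bids lose — no difference.
If it lies strictly between €19455.9 and €20735.9, bidding your value loses (payoff 0) while bidding €20735.9 wins at a price above your value (payoff negative).
So the deviation strictly hurts on the open interval (€19455.9, €20735.9).

(€19455.9, €20735.9)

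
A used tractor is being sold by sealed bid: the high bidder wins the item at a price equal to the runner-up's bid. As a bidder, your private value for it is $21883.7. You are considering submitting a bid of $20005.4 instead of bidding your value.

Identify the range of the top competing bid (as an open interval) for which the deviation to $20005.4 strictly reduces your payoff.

If the competing bid is below $20005.4, both bids win at the same price — no difference.
If it is above $21883.7, both bids lose — no difference.
If it lies strictly between $20005.4 and $21883.7, bidding your value wins at a price below your value (positive payoff) while bidding $20005.4 loses (payoff 0).
So the deviation strictly hurts on the open interval ($20005.4, $21883.7).

($20005.4, $21883.7)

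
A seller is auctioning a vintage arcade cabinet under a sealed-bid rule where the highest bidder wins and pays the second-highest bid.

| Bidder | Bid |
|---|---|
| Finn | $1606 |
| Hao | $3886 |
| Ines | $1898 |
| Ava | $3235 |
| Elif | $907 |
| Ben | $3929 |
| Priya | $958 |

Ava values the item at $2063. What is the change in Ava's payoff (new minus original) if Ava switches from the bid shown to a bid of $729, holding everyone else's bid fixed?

$0

The highest bid among the other bidders is $3929; Ava's bid doesn't change that.
Original bid $3235: Ava is not highest (top rival bid is $3929); payoff $0.
Alternative bid $729: Ava is not highest (top rival bid is $3929); payoff $0.
Change in payoff = $0 − ($0) = $0.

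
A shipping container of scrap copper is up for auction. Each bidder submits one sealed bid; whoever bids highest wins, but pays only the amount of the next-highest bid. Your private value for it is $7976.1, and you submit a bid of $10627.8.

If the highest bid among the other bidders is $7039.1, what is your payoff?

$937

Your bid $10627.8 exceeds the highest competing bid $7039.1, so you win.
In a second-price auction the winner pays the second-highest bid, $7039.1.
Payoff = value − price = $7976.1 − $7039.1 = $937.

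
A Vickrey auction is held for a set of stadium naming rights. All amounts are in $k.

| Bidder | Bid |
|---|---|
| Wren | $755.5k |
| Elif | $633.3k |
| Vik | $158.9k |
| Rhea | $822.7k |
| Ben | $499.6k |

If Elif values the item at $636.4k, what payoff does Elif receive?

Highest bid: Rhea at $822.7k, so Rhea wins.
Second-highest bid: Wren at $755.5k — that is the price the winner pays.
Elif did not win, so Elif pays nothing and receives nothing: payoff $0k.

$0k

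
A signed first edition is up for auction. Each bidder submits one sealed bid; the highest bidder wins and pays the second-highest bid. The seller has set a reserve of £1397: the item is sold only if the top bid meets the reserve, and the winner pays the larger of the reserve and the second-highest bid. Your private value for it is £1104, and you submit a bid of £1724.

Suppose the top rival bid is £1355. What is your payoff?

−£293

Your bid £1724 is the highest and exceeds the reserve.
Price = max(second-highest bid, reserve) = max(£1355, £1397) = £1397.
Payoff = £1104 − £1397 = −£293.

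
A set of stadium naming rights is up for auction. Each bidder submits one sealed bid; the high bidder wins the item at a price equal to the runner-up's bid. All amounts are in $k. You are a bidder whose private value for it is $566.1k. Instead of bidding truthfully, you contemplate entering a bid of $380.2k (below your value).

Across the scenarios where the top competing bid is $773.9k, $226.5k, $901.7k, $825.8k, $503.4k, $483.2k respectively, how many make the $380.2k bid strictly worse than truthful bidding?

The deviation hurts exactly when the highest competing bid lies strictly between $380.2k and $566.1k — underbidding then forfeits a profitable win.
$773.9k: above both → same outcome either way.
$226.5k: below both → same outcome either way.
$901.7k: above both → same outcome either way.
$825.8k: above both → same outcome either way.
$503.4k: inside the interval → strictly worse (loss $62.7k).
$483.2k: inside the interval → strictly worse (loss $82.9k).
Count: 2.

2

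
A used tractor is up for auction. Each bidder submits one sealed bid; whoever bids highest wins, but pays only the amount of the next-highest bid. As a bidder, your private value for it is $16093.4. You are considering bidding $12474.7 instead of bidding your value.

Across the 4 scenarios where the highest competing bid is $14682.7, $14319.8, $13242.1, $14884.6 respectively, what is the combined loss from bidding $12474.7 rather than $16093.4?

The deviation costs you only when the competing bid falls strictly between $12474.7 and $16093.4; elsewhere both bids give the same outcome.
$14682.7: truthful payoff $1410.7, deviation payoff $0 → loss $1410.7.
$14319.8: truthful payoff $1773.6, deviation payoff $0 → loss $1773.6.
$13242.1: truthful payoff $2851.3, deviation payoff $0 → loss $2851.3.
$14884.6: truthful payoff $1208.8, deviation payoff $0 → loss $1208.8.
Total loss = $1410.7 + $1773.6 + $2851.3 + $1208.8 = $7244.4.

$7244.4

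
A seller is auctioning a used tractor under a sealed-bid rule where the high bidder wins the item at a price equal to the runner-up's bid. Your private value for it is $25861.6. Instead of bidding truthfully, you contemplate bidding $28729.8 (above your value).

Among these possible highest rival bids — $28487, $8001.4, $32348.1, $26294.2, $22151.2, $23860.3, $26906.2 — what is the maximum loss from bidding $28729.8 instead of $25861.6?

$28487: truthful gives $0, deviation gives −$2625.4 → loss $2625.4.
$8001.4: same outcome either way → loss $0.
$32348.1: same outcome either way → loss $0.
$26294.2: truthful gives $0, deviation gives −$432.6 → loss $432.6.
$22151.2: same outcome either way → loss $0.
$23860.3: same outcome either way → loss $0.
$26906.2: truthful gives $0, deviation gives −$1044.6 → loss $1044.6.
Maximum loss: $2625.4.

$2625.4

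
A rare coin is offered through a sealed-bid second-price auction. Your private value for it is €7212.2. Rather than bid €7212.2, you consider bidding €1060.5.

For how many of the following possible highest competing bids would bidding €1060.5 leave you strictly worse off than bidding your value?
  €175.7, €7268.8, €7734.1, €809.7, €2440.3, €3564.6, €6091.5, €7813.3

3

The deviation hurts exactly when the highest competing bid lies strictly between €1060.5 and €7212.2 — underbidding then forfeits a profitable win.
€175.7: below both → same outcome either way.
€7268.8: above both → same outcome either way.
€7734.1: above both → same outcome either way.
€809.7: below both → same outcome either way.
€2440.3: inside the interval → strictly worse (loss €4771.9).
€3564.6: inside the interval → strictly worse (loss €3647.6).
€6091.5: inside the interval → strictly worse (loss €1120.7).
€7813.3: above both → same outcome either way.
Count: 3.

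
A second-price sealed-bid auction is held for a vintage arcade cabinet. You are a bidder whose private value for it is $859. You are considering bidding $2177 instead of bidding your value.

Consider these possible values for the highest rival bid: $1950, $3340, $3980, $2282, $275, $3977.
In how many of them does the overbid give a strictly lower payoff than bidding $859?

The deviation hurts exactly when the highest competing bid lies strictly between $859 and $2177 — overbidding then wins at a price above your value.
$1950: inside the interval → strictly worse (loss $1091).
$3340: above both → same outcome either way.
$3980: above both → same outcome either way.
$2282: above both → same outcome either way.
$275: below both → same outcome either way.
$3977: above both → same outcome either way.
Count: 1.

1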